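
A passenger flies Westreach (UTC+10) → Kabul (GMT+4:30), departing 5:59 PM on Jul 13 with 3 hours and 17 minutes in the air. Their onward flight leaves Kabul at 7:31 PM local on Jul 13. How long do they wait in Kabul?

3 hours 45 minutes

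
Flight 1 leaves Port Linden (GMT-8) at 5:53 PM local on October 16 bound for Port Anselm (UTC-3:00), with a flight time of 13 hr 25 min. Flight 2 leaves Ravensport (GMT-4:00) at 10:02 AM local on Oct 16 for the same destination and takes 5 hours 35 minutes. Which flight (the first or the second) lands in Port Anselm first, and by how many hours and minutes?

Flight 1 in UTC: 5:53 PM + 8:00 = 1:53 AM on Oct 17.
+13 hours and 25 minutes → arrive 3:18 PM UTC on Oct 17.
Flight 2 in UTC: 10:02 AM + 4:00 = 2:02 PM on Oct 16.
+5 hours 35 minutes → arrive 7:37 PM UTC on Oct 16.
Flight 2 lands earlier by 19 hours 41 minutes.

the second, by 19 hours 41 minutes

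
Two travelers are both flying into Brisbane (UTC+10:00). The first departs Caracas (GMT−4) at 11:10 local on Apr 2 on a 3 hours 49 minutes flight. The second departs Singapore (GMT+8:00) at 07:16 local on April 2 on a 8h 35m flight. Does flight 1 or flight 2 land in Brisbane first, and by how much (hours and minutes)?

Flight 1 in UTC: 11:10 + 4:00 = 15:10 on Apr 2.
+3 hours 49 minutes → arrive 18:59 UTC on Apr 2.
Flight 2 in UTC: 07:16 − 8:00 = 23:16 on Apr 1.
+8 hours 35 minutes → arrive 07:51 UTC on Apr 2.
Flight 2 lands earlier by 11 hours 8 minutes.

the second, by 11 hours 8 minutes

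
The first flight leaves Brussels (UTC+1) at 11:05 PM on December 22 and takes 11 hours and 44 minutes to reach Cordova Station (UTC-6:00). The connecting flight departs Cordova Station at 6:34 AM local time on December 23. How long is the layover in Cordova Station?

2 hours 45 minutes

Convert departure to UTC: 11:05 PM − 1:00 = 10:05 PM UTC on Dec 22.
Add 11 hours 44 minutes flight time → 9:49 AM UTC (Dec 23).
Cordova Station is UTC−6:00, so local arrival = 9:49 AM − 6:00 = 3:49 AM on Dec 23.
Layover = 6:34 AM − 3:49 AM = 2 hours 45 minutes.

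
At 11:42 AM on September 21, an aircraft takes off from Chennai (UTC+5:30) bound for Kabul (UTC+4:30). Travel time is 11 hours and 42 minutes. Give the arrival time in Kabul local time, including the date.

Convert departure to UTC: 11:42 AM − 5:30 = 6:12 AM UTC on Sep 21.
Add 11 hours and 42 minutes travel time → 5:54 PM UTC.
Kabul is UTC+4:30, so local arrival = 5:54 PM + 4:30 = 10:24 PM on Sep 21.

10:24 PM on September 21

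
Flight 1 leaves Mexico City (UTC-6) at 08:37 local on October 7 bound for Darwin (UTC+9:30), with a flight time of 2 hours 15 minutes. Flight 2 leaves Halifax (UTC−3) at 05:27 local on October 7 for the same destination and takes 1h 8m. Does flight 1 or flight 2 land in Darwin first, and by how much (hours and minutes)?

Flight 1 in UTC: 08:37 + 6:00 = 14:37 on Oct 7.
+2 hours and 15 minutes → arrive 16:52 UTC on Oct 7.
Flight 2 in UTC: 05:27 + 3:00 = 08:27 on Oct 7.
+1 hour and 8 minutes → arrive 09:35 UTC on Oct 7.
Flight 2 lands earlier by 7 hours 17 minutes.

the second, by 7 hours 17 minutes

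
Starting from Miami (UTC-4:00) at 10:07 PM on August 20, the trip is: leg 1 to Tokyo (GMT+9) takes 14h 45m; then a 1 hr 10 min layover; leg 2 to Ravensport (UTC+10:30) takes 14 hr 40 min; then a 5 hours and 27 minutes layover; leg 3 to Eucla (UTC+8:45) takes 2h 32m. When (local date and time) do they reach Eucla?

1:26 AM on Aug 23

Convert departure to UTC: 10:07 PM + 4:00 = 2:07 AM UTC on Aug 21.
Add 14 hours 45 minutes leg 1 → 4:52 PM UTC.
Add 1 hour 10 minutes layover in Tokyo → 6:02 PM UTC.
Add 14 hours 40 minutes leg 2 → 8:42 AM UTC (Aug 22).
Add 5 hours and 27 minutes layover in Ravensport → 2:09 PM UTC.
Add 2 hours 32 minutes leg 3 → 4:41 PM UTC.
Eucla is UTC+8:45, so local arrival = 4:41 PM + 8:45 = 1:26 AM on Aug 23.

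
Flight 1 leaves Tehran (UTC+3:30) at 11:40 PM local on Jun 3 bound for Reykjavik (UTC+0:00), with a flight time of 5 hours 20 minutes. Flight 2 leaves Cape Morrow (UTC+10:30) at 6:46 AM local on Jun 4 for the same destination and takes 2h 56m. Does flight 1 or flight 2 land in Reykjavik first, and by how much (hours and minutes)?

Flight 1 in UTC: 11:40 PM − 3:30 = 8:10 PM on Jun 3.
+5 hours 20 minutes → arrive 1:30 AM UTC on Jun 4.
Flight 2 in UTC: 6:46 AM − 10:30 = 8:16 PM on Jun 3.
+2 hours 56 minutes → arrive 11:12 PM UTC on Jun 3.
Flight 2 lands earlier by 2 hours 18 minutes.

the second, by 2 hours 18 minutes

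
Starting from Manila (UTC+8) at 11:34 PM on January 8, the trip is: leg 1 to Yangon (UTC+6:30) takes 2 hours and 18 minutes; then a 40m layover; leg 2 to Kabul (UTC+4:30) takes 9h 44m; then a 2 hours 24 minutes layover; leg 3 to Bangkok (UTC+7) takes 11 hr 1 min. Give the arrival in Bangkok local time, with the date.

12:41 AM on January 10

Convert departure to UTC: 11:34 PM − 8:00 = 3:34 PM UTC on Jan 8.
Add 2 hours 18 minutes leg 1 → 5:52 PM UTC.
Add 40 minutes layover in Yangon → 6:32 PM UTC.
Add 9 hours and 44 minutes leg 2 → 4:16 AM UTC (Jan 9).
Add 2 hours 24 minutes layover in Kabul → 6:40 AM UTC.
Add 11 hours and 1 minute leg 3 → 5:41 PM UTC.
Bangkok is UTC+7:00, so local arrival = 5:41 PM + 7:00 = 12:41 AM on Jan 10.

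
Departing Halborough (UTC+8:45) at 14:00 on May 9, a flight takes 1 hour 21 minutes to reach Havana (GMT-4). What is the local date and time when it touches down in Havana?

02:36 on May 9

Havana is 12:45 behind Halborough.
After 1 hour and 21 minutes it is 15:21 in Halborough.
Shift by the zone difference: 15:21 − 12:45 = 02:36 on May 9 in Havana.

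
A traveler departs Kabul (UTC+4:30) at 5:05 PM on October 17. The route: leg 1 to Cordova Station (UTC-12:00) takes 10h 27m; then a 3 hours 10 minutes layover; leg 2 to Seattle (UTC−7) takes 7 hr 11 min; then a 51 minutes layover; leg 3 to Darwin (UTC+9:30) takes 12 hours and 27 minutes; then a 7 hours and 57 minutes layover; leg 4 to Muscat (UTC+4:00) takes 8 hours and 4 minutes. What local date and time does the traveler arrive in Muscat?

Convert departure to UTC: 5:05 PM − 4:30 = 12:35 PM UTC on Oct 17.
Add 10 hours and 27 minutes leg 1 → 11:02 PM UTC.
Add 3 hours and 10 minutes layover in Cordova Station → 2:12 AM UTC (Oct 18).
Add 7 hours and 11 minutes leg 2 → 9:23 AM UTC.
Add 51 minutes layover in Seattle → 10:14 AM UTC.
Add 12 hours 27 minutes leg 3 → 10:41 PM UTC.
Add 7 hours and 57 minutes layover in Darwin → 6:38 AM UTC (Oct 19).
Add 8 hours and 4 minutes leg 4 → 2:42 PM UTC.
Muscat is UTC+4:00, so local arrival = 2:42 PM + 4:00 = 6:42 PM on Oct 19.

6:42 PM on October 19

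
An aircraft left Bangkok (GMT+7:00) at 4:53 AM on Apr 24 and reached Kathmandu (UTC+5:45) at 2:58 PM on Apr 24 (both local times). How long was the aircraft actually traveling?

11 hours 20 minutes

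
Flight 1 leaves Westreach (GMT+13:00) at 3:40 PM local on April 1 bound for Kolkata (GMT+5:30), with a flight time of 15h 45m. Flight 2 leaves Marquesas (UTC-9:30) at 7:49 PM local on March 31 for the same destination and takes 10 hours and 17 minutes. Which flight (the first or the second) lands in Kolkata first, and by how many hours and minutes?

the second, by 2 hours 49 minutes

Flight 1 in UTC: 3:40 PM − 13:00 = 2:40 AM on Apr 1.
+15 hours and 45 minutes → arrive 6:25 PM UTC on Apr 1.
Flight 2 in UTC: 7:49 PM + 9:30 = 5:19 AM on Apr 1.
+10 hours and 17 minutes → arrive 3:36 PM UTC on Apr 1.
Flight 2 lands earlier by 2 hours 49 minutes.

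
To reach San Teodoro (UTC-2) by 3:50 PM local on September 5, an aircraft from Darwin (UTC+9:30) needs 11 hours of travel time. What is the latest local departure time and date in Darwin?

Target arrival in UTC: 3:50 PM + 2:00 = 5:50 PM on Sep 5.
Subtract 11 hours → departure 6:50 AM UTC on Sep 5.
Darwin is UTC+9:30: 6:50 AM + 9:30 = 4:20 PM on Sep 5.

4:20 PM on Sep 5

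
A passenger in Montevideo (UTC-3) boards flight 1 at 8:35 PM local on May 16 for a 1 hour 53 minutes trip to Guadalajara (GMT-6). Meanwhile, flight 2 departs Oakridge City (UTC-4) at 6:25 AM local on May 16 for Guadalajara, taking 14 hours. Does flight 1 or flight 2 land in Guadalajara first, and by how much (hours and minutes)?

the second, by 1 hour 3 minutes

Flight 1 in UTC: 8:35 PM + 3:00 = 11:35 PM on May 16.
+1 hour 53 minutes → arrive 1:28 AM UTC on May 17.
Flight 2 in UTC: 6:25 AM + 4:00 = 10:25 AM on May 16.
+14 hours → arrive 12:25 AM UTC on May 17.
Flight 2 lands earlier by 1 hour 3 minutes.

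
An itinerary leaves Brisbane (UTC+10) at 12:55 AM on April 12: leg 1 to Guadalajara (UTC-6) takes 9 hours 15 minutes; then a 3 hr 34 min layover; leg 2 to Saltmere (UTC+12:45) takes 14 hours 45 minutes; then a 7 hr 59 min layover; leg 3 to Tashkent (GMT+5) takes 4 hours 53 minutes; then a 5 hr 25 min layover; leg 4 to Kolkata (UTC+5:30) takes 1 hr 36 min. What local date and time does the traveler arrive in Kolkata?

7:52 PM on Apr 13

Convert departure to UTC: 12:55 AM − 10:00 = 2:55 PM UTC on Apr 11.
Add 9 hours 15 minutes leg 1 → 12:10 AM UTC (Apr 12).
Add 3 hours 34 minutes layover in Guadalajara → 3:44 AM UTC.
Add 14 hours 45 minutes leg 2 → 6:29 PM UTC.
Add 7 hours 59 minutes layover in Saltmere → 2:28 AM UTC (Apr 13).
Add 4 hours and 53 minutes leg 3 → 7:21 AM UTC.
Add 5 hours 25 minutes layover in Tashkent → 12:46 PM UTC.
Add 1 hour 36 minutes leg 4 → 2:22 PM UTC.
Kolkata is UTC+5:30, so local arrival = 2:22 PM + 5:30 = 7:52 PM on Apr 13.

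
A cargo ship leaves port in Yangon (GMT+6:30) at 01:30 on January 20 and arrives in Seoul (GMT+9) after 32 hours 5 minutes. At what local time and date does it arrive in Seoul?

12:05 on January 21

Convert departure to UTC: 01:30 − 6:30 = 19:00 UTC on Jan 19.
Add 32 hours 5 minutes travel time → 03:05 UTC (Jan 21).
Seoul is UTC+9:00, so local arrival = 03:05 + 9:00 = 12:05 on Jan 21.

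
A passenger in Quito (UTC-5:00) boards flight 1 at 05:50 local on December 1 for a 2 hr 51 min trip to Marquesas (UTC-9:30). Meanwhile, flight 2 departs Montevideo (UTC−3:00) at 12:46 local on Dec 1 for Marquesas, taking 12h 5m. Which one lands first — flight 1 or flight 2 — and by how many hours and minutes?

Flight 1 in UTC: 05:50 + 5:00 = 10:50 on Dec 1.
+2 hours and 51 minutes → arrive 13:41 UTC on Dec 1.
Flight 2 in UTC: 12:46 + 3:00 = 15:46 on Dec 1.
+12 hours and 5 minutes → arrive 03:51 UTC on Dec 2.
Flight 1 lands earlier by 14 hours 10 minutes.

the first, by 14 hours 10 minutes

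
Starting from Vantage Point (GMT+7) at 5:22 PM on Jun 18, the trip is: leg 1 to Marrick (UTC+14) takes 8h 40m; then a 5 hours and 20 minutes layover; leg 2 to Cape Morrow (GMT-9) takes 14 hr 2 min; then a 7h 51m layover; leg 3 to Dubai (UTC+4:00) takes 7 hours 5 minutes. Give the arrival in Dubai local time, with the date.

9:20 AM on June 20

Convert departure to UTC: 5:22 PM − 7:00 = 10:22 AM UTC on Jun 18.
Add 8 hours and 40 minutes leg 1 → 7:02 PM UTC.
Add 5 hours 20 minutes layover in Marrick → 12:22 AM UTC (Jun 19).
Add 14 hours 2 minutes leg 2 → 2:24 PM UTC.
Add 7 hours 51 minutes layover in Cape Morrow → 10:15 PM UTC.
Add 7 hours 5 minutes leg 3 → 5:20 AM UTC (Jun 20).
Dubai is UTC+4:00, so local arrival = 5:20 AM + 4:00 = 9:20 AM on Jun 20.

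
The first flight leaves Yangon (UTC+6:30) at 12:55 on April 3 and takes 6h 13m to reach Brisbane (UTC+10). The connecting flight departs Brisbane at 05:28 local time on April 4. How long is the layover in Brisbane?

Convert departure to UTC: 12:55 − 6:30 = 06:25 UTC on Apr 3.
Add 6 hours 13 minutes flight time → 12:38 UTC.
Brisbane is UTC+10:00, so local arrival = 12:38 + 10:00 = 22:38 on Apr 3.
Layover = 05:28 − 22:38 (+1 day) = 6 hours 50 minutes.

6 hours 50 minutes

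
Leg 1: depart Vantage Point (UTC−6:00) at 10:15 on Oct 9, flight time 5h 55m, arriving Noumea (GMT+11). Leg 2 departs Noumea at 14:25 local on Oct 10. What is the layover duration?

5 hours 15 minutes

Convert departure to UTC: 10:15 + 6:00 = 16:15 UTC on Oct 9.
Add 5 hours and 55 minutes flight time → 22:10 UTC.
Noumea is UTC+11:00, so local arrival = 22:10 + 11:00 = 09:10 on Oct 10.
Layover = 14:25 − 09:10 = 5 hours 15 minutes.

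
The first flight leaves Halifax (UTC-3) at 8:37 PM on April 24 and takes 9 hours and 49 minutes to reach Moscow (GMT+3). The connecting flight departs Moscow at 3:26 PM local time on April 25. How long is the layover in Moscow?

3 hours

Convert departure to UTC: 8:37 PM + 3:00 = 11:37 PM UTC on Apr 24.
Add 9 hours 49 minutes flight time → 9:26 AM UTC (Apr 25).
Moscow is UTC+3:00, so local arrival = 9:26 AM + 3:00 = 12:26 PM on Apr 25.
Layover = 3:26 PM − 12:26 PM = 3 hours.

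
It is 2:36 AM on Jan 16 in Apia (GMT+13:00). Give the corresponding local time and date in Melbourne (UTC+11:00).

12:36 AM on January 16

In UTC: 2:36 AM − 13:00 = 1:36 PM on Jan 15.
Melbourne is UTC+11:00: 1:36 PM + 11:00 = 12:36 AM on Jan 16.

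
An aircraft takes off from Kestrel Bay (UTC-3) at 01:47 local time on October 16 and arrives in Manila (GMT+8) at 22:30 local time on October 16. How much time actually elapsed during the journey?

9 hours 43 minutes

Departure in UTC: 01:47 + 3:00 = 04:47 on Oct 16.
Arrival in UTC: 22:30 − 8:00 = 14:30 on Oct 16.
Elapsed = 14:30 − 04:47 = 9 hours 43 minutes.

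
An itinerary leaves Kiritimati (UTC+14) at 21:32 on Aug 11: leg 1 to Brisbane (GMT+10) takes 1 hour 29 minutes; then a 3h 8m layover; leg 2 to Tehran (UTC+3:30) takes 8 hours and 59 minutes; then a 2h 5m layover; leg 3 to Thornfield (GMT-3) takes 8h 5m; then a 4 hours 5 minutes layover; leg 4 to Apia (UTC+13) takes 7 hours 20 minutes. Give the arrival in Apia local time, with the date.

Convert departure to UTC: 21:32 − 14:00 = 07:32 UTC on Aug 11.
Add 1 hour 29 minutes leg 1 → 09:01 UTC.
Add 3 hours and 8 minutes layover in Brisbane → 12:09 UTC.
Add 8 hours 59 minutes leg 2 → 21:08 UTC.
Add 2 hours and 5 minutes layover in Tehran → 23:13 UTC.
Add 8 hours 5 minutes leg 3 → 07:18 UTC (Aug 12).
Add 4 hours 5 minutes layover in Thornfield → 11:23 UTC.
Add 7 hours and 20 minutes leg 4 → 18:43 UTC.
Apia is UTC+13:00, so local arrival = 18:43 + 13:00 = 07:43 on Aug 13.

07:43 on August 13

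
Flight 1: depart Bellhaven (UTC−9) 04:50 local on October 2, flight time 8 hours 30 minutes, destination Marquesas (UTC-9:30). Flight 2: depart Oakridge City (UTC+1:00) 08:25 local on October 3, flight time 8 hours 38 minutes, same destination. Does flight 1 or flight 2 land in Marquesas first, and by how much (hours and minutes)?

Flight 1 in UTC: 04:50 + 9:00 = 13:50 on Oct 2.
+8 hours and 30 minutes → arrive 22:20 UTC on Oct 2.
Flight 2 in UTC: 08:25 − 1:00 = 07:25 on Oct 3.
+8 hours and 38 minutes → arrive 16:03 UTC on Oct 3.
Flight 1 lands earlier by 17 hours 43 minutes.

the first, by 17 hours 43 minutes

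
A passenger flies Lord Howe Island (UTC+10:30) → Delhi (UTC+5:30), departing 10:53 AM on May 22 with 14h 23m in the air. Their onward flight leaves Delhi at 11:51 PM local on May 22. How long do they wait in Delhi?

3 hours 35 minutes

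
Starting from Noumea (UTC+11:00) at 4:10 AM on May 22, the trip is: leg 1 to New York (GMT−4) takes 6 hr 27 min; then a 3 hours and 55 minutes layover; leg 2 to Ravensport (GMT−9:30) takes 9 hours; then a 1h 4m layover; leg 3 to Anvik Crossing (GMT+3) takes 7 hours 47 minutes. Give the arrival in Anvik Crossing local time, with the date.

12:23 AM on May 23

Convert departure to UTC: 4:10 AM − 11:00 = 5:10 PM UTC on May 21.
Add 6 hours and 27 minutes leg 1 → 11:37 PM UTC.
Add 3 hours 55 minutes layover in New York → 3:32 AM UTC (May 22).
Add 9 hours leg 2 → 12:32 PM UTC.
Add 1 hour 4 minutes layover in Ravensport → 1:36 PM UTC.
Add 7 hours and 47 minutes leg 3 → 9:23 PM UTC.
Anvik Crossing is UTC+3:00, so local arrival = 9:23 PM + 3:00 = 12:23 AM on May 23.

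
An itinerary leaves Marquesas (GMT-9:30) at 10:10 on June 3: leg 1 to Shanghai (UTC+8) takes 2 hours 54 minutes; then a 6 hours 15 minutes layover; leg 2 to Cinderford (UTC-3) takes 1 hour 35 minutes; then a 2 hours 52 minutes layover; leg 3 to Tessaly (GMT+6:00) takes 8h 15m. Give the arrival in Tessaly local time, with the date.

23:31 on June 4

Convert departure to UTC: 10:10 + 9:30 = 19:40 UTC on Jun 3.
Add 2 hours 54 minutes leg 1 → 22:34 UTC.
Add 6 hours 15 minutes layover in Shanghai → 04:49 UTC (Jun 4).
Add 1 hour and 35 minutes leg 2 → 06:24 UTC.
Add 2 hours and 52 minutes layover in Cinderford → 09:16 UTC.
Add 8 hours and 15 minutes leg 3 → 17:31 UTC.
Tessaly is UTC+6:00, so local arrival = 17:31 + 6:00 = 23:31 on Jun 4.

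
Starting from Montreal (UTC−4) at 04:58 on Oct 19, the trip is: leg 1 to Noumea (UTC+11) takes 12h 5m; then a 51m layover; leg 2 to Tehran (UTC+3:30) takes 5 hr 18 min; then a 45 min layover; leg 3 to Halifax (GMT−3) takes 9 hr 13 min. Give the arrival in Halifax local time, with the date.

10:10 on October 20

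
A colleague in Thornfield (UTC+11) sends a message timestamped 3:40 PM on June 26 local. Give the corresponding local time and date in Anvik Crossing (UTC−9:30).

In UTC: 3:40 PM − 11:00 = 4:40 AM on Jun 26.
Anvik Crossing is UTC−9:30: 4:40 AM − 9:30 = 7:10 PM on Jun 25.

7:10 PM on Jun 25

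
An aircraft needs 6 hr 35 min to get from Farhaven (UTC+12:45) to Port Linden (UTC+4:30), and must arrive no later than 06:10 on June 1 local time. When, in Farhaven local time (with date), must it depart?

Target arrival in UTC: 06:10 − 4:30 = 01:40 on Jun 1.
Subtract 6 hours and 35 minutes → departure 19:05 UTC on May 31.
Farhaven is UTC+12:45: 19:05 + 12:45 = 07:50 on Jun 1.

07:50 on June 1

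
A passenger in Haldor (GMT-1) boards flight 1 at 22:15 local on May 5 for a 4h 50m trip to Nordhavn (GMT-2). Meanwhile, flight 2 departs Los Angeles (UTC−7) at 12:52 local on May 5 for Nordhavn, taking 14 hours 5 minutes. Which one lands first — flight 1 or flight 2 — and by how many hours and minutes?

the first, by 5 hours 52 minutes

Flight 1 in UTC: 22:15 + 1:00 = 23:15 on May 5.
+4 hours and 50 minutes → arrive 04:05 UTC on May 6.
Flight 2 in UTC: 12:52 + 7:00 = 19:52 on May 5.
+14 hours and 5 minutes → arrive 09:57 UTC on May 6.
Flight 1 lands earlier by 5 hours 52 minutes.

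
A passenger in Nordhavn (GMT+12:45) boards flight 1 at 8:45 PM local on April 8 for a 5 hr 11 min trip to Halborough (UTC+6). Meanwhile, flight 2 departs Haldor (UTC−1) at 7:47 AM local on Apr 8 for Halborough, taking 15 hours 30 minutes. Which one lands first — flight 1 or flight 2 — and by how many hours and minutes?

Flight 1 in UTC: 8:45 PM − 12:45 = 8:00 AM on Apr 8.
+5 hours 11 minutes → arrive 1:11 PM UTC on Apr 8.
Flight 2 in UTC: 7:47 AM + 1:00 = 8:47 AM on Apr 8.
+15 hours 30 minutes → arrive 12:17 AM UTC on Apr 9.
Flight 1 lands earlier by 11 hours 6 minutes.

the first, by 11 hours 6 minutes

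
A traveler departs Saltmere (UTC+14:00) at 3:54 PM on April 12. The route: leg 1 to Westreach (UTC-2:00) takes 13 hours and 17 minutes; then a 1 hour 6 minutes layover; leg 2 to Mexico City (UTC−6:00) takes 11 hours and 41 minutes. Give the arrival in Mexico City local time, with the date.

9:58 PM on Apr 12

Convert departure to UTC: 3:54 PM − 14:00 = 1:54 AM UTC on Apr 12.
Add 13 hours and 17 minutes leg 1 → 3:11 PM UTC.
Add 1 hour 6 minutes layover in Westreach → 4:17 PM UTC.
Add 11 hours 41 minutes leg 2 → 3:58 AM UTC (Apr 13).
Mexico City is UTC−6:00, so local arrival = 3:58 AM − 6:00 = 9:58 PM on Apr 12.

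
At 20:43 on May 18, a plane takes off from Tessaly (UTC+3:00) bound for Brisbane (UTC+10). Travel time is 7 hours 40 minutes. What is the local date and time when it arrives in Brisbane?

11:23 on May 19

Convert departure to UTC: 20:43 − 3:00 = 17:43 UTC on May 18.
Add 7 hours and 40 minutes travel time → 01:23 UTC (May 19).
Brisbane is UTC+10:00, so local arrival = 01:23 + 10:00 = 11:23 on May 19.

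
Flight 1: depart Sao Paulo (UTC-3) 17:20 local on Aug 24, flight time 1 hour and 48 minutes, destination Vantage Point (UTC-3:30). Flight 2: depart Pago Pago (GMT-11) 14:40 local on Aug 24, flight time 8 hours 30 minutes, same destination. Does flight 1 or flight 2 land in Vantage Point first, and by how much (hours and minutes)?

Flight 1 in UTC: 17:20 + 3:00 = 20:20 on Aug 24.
+1 hour and 48 minutes → arrive 22:08 UTC on Aug 24.
Flight 2 in UTC: 14:40 + 11:00 = 01:40 on Aug 25.
+8 hours 30 minutes → arrive 10:10 UTC on Aug 25.
Flight 1 lands earlier by 12 hours 2 minutes.

the first, by 12 hours 2 minutes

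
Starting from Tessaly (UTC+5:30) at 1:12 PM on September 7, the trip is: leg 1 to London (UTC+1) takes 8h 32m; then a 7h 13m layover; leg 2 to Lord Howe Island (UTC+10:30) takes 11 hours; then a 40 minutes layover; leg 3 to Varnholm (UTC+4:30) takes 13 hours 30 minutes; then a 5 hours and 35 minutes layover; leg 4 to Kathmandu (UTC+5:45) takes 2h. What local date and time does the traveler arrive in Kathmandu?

1:57 PM on September 9

Convert departure to UTC: 1:12 PM − 5:30 = 7:42 AM UTC on Sep 7.
Add 8 hours and 32 minutes leg 1 → 4:14 PM UTC.
Add 7 hours 13 minutes layover in London → 11:27 PM UTC.
Add 11 hours leg 2 → 10:27 AM UTC (Sep 8).
Add 40 minutes layover in Lord Howe Island → 11:07 AM UTC.
Add 13 hours 30 minutes leg 3 → 12:37 AM UTC (Sep 9).
Add 5 hours and 35 minutes layover in Varnholm → 6:12 AM UTC.
Add 2 hours leg 4 → 8:12 AM UTC.
Kathmandu is UTC+5:45, so local arrival = 8:12 AM + 5:45 = 1:57 PM on Sep 9.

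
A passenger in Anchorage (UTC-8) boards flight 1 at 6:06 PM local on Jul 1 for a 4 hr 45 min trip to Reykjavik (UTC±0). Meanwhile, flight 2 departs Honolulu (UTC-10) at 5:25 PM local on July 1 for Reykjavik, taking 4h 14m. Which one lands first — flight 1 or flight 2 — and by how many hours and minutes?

Flight 1 in UTC: 6:06 PM + 8:00 = 2:06 AM on Jul 2.
+4 hours and 45 minutes → arrive 6:51 AM UTC on Jul 2.
Flight 2 in UTC: 5:25 PM + 10:00 = 3:25 AM on Jul 2.
+4 hours and 14 minutes → arrive 7:39 AM UTC on Jul 2.
Flight 1 lands earlier by 48 minutes.

the first, by 48 minutes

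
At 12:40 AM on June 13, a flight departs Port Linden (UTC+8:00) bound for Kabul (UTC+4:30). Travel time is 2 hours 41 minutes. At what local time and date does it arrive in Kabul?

11:51 PM on Jun 12

Convert departure to UTC: 12:40 AM − 8:00 = 4:40 PM UTC on Jun 12.
Add 2 hours 41 minutes travel time → 7:21 PM UTC.
Kabul is UTC+4:30, so local arrival = 7:21 PM + 4:30 = 11:51 PM on Jun 12.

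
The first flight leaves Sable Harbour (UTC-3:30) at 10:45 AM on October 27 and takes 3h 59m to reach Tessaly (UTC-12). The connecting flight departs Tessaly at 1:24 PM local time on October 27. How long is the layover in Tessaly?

7 hours 10 minutes

Convert departure to UTC: 10:45 AM + 3:30 = 2:15 PM UTC on Oct 27.
Add 3 hours and 59 minutes flight time → 6:14 PM UTC.
Tessaly is UTC−12:00, so local arrival = 6:14 PM − 12:00 = 6:14 AM on Oct 27.
Layover = 1:24 PM − 6:14 AM = 7 hours 10 minutes.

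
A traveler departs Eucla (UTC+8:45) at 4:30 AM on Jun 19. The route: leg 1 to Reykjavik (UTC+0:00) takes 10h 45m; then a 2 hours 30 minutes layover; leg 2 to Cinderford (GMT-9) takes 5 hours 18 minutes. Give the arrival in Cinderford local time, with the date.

Convert departure to UTC: 4:30 AM − 8:45 = 7:45 PM UTC on Jun 18.
Add 10 hours 45 minutes leg 1 → 6:30 AM UTC (Jun 19).
Add 2 hours 30 minutes layover in Reykjavik → 9:00 AM UTC.
Add 5 hours 18 minutes leg 2 → 2:18 PM UTC.
Cinderford is UTC−9:00, so local arrival = 2:18 PM − 9:00 = 5:18 AM on Jun 19.

5:18 AM on Jun 19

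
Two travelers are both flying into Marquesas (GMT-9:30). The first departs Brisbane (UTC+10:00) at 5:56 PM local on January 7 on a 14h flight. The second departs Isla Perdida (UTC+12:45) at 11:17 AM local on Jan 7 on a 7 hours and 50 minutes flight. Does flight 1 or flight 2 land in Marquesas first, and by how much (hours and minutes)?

the second, by 15 hours 34 minutes

Flight 1 in UTC: 5:56 PM − 10:00 = 7:56 AM on Jan 7.
+14 hours → arrive 9:56 PM UTC on Jan 7.
Flight 2 in UTC: 11:17 AM − 12:45 = 10:32 PM on Jan 6.
+7 hours 50 minutes → arrive 6:22 AM UTC on Jan 7.
Flight 2 lands earlier by 15 hours 34 minutes.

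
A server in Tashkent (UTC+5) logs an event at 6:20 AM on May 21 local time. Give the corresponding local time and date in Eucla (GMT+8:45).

In UTC: 6:20 AM − 5:00 = 1:20 AM on May 21.
Eucla is UTC+8:45: 1:20 AM + 8:45 = 10:05 AM on May 21.

10:05 AM on May 21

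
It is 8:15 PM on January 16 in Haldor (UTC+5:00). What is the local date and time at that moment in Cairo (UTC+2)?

Cairo is 3:00 behind Haldor.
Shift by the zone difference: 8:15 PM − 3:00 = 5:15 PM on Jan 16 in Cairo.

5:15 PM on January 16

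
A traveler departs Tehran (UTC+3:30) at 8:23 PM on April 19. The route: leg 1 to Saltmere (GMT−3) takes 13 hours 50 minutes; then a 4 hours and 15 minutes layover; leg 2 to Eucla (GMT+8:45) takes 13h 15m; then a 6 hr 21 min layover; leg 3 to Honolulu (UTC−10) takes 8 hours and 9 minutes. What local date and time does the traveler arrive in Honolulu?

Convert departure to UTC: 8:23 PM − 3:30 = 4:53 PM UTC on Apr 19.
Add 13 hours 50 minutes leg 1 → 6:43 AM UTC (Apr 20).
Add 4 hours and 15 minutes layover in Saltmere → 10:58 AM UTC.
Add 13 hours 15 minutes leg 2 → 12:13 AM UTC (Apr 21).
Add 6 hours and 21 minutes layover in Eucla → 6:34 AM UTC.
Add 8 hours and 9 minutes leg 3 → 2:43 PM UTC.
Honolulu is UTC−10:00, so local arrival = 2:43 PM − 10:00 = 4:43 AM on Apr 21.

4:43 AM on Apr 21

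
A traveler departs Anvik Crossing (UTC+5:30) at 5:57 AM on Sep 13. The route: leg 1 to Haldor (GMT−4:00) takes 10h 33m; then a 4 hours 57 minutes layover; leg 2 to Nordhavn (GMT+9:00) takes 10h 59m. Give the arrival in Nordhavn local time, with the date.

11:56 AM on Sep 14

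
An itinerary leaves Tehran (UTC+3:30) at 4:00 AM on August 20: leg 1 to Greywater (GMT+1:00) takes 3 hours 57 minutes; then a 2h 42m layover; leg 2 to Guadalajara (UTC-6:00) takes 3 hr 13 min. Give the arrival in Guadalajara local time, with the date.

Convert departure to UTC: 4:00 AM − 3:30 = 12:30 AM UTC on Aug 20.
Add 3 hours and 57 minutes leg 1 → 4:27 AM UTC.
Add 2 hours 42 minutes layover in Greywater → 7:09 AM UTC.
Add 3 hours and 13 minutes leg 2 → 10:22 AM UTC.
Guadalajara is UTC−6:00, so local arrival = 10:22 AM − 6:00 = 4:22 AM on Aug 20.

4:22 AM on August 20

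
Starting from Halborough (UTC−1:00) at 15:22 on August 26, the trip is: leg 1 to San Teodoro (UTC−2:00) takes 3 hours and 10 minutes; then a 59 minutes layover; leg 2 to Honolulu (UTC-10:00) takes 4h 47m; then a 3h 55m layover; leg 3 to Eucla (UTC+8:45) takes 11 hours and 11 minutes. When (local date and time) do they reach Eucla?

01:09 on Aug 28

Convert departure to UTC: 15:22 + 1:00 = 16:22 UTC on Aug 26.
Add 3 hours and 10 minutes leg 1 → 19:32 UTC.
Add 59 minutes layover in San Teodoro → 20:31 UTC.
Add 4 hours 47 minutes leg 2 → 01:18 UTC (Aug 27).
Add 3 hours and 55 minutes layover in Honolulu → 05:13 UTC.
Add 11 hours 11 minutes leg 3 → 16:24 UTC.
Eucla is UTC+8:45, so local arrival = 16:24 + 8:45 = 01:09 on Aug 28.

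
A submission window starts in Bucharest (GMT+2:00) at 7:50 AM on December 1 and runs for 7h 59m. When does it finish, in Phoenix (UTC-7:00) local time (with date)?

6:49 AM on December 1

Convert start to UTC: 7:50 AM − 2:00 = 5:50 AM UTC on Dec 1.
Add 7 hours 59 minutes duration → 1:49 PM UTC.
Phoenix is UTC−7:00, so local end time = 1:49 PM − 7:00 = 6:49 AM on Dec 1.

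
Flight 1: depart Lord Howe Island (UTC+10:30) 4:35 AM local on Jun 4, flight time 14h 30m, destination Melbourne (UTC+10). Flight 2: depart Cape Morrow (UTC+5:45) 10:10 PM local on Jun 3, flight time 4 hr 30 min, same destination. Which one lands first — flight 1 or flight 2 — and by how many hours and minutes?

Flight 1 in UTC: 4:35 AM − 10:30 = 6:05 PM on Jun 3.
+14 hours and 30 minutes → arrive 8:35 AM UTC on Jun 4.
Flight 2 in UTC: 10:10 PM − 5:45 = 4:25 PM on Jun 3.
+4 hours and 30 minutes → arrive 8:55 PM UTC on Jun 3.
Flight 2 lands earlier by 11 hours 40 minutes.

the second, by 11 hours 40 minutes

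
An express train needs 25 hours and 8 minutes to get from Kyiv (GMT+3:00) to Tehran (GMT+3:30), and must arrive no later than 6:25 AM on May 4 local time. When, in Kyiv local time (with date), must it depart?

Target arrival in UTC: 6:25 AM − 3:30 = 2:55 AM on May 4.
Subtract 25 hours 8 minutes → departure 1:47 AM UTC on May 3.
Kyiv is UTC+3:00: 1:47 AM + 3:00 = 4:47 AM on May 3.

4:47 AM on May 3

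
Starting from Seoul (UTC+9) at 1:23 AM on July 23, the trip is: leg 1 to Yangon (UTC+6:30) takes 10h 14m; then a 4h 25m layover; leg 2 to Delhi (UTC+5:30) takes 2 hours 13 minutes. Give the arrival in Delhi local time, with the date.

2:45 PM on Jul 23

Convert departure to UTC: 1:23 AM − 9:00 = 4:23 PM UTC on Jul 22.
Add 10 hours 14 minutes leg 1 → 2:37 AM UTC (Jul 23).
Add 4 hours 25 minutes layover in Yangon → 7:02 AM UTC.
Add 2 hours 13 minutes leg 2 → 9:15 AM UTC.
Delhi is UTC+5:30, so local arrival = 9:15 AM + 5:30 = 2:45 PM on Jul 23.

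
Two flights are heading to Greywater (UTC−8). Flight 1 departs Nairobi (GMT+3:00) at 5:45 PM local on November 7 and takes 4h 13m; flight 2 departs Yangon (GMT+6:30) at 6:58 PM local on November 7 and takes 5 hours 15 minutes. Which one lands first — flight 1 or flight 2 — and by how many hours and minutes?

the second, by 1 hour 15 minutes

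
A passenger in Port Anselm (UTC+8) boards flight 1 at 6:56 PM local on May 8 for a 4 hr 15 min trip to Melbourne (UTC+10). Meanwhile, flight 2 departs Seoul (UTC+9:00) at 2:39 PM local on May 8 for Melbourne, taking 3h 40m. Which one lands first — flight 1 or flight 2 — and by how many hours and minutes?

the second, by 5 hours 52 minutes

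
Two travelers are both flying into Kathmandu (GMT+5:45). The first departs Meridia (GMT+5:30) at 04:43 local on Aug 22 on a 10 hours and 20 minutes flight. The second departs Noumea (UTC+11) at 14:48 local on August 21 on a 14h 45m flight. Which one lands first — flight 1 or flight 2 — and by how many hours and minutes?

the second, by 15 hours

Flight 1 in UTC: 04:43 − 5:30 = 23:13 on Aug 21.
+10 hours 20 minutes → arrive 09:33 UTC on Aug 22.
Flight 2 in UTC: 14:48 − 11:00 = 03:48 on Aug 21.
+14 hours and 45 minutes → arrive 18:33 UTC on Aug 21.
Flight 2 lands earlier by 15 hours.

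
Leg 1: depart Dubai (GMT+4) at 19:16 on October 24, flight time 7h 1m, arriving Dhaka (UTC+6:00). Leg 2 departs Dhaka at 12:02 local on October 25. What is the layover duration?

Convert departure to UTC: 19:16 − 4:00 = 15:16 UTC on Oct 24.
Add 7 hours 1 minute flight time → 22:17 UTC.
Dhaka is UTC+6:00, so local arrival = 22:17 + 6:00 = 04:17 on Oct 25.
Layover = 12:02 − 04:17 = 7 hours 45 minutes.

7 hours 45 minutes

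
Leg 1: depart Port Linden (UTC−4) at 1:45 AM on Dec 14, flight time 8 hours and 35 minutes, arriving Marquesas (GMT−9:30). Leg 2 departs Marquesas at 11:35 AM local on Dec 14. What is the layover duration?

6 hours 45 minutes

Convert departure to UTC: 1:45 AM + 4:00 = 5:45 AM UTC on Dec 14.
Add 8 hours and 35 minutes flight time → 2:20 PM UTC.
Marquesas is UTC−9:30, so local arrival = 2:20 PM − 9:30 = 4:50 AM on Dec 14.
Layover = 11:35 AM − 4:50 AM = 6 hours 45 minutes.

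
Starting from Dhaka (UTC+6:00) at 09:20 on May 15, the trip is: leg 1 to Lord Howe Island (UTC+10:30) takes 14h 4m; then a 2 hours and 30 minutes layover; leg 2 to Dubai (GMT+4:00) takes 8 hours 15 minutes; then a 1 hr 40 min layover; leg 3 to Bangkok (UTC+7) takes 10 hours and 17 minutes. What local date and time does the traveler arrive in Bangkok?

23:06 on May 16

Convert departure to UTC: 09:20 − 6:00 = 03:20 UTC on May 15.
Add 14 hours 4 minutes leg 1 → 17:24 UTC.
Add 2 hours 30 minutes layover in Lord Howe Island → 19:54 UTC.
Add 8 hours 15 minutes leg 2 → 04:09 UTC (May 16).
Add 1 hour and 40 minutes layover in Dubai → 05:49 UTC.
Add 10 hours 17 minutes leg 3 → 16:06 UTC.
Bangkok is UTC+7:00, so local arrival = 16:06 + 7:00 = 23:06 on May 16.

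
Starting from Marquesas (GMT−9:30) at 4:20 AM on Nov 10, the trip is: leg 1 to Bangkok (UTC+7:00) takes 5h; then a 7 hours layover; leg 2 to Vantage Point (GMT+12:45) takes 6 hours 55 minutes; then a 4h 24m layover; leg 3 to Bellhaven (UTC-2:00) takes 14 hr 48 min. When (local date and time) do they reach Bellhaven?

1:57 AM on November 12

Convert departure to UTC: 4:20 AM + 9:30 = 1:50 PM UTC on Nov 10.
Add 5 hours leg 1 → 6:50 PM UTC.
Add 7 hours layover in Bangkok → 1:50 AM UTC (Nov 11).
Add 6 hours 55 minutes leg 2 → 8:45 AM UTC.
Add 4 hours and 24 minutes layover in Vantage Point → 1:09 PM UTC.
Add 14 hours and 48 minutes leg 3 → 3:57 AM UTC (Nov 12).
Bellhaven is UTC−2:00, so local arrival = 3:57 AM − 2:00 = 1:57 AM on Nov 12.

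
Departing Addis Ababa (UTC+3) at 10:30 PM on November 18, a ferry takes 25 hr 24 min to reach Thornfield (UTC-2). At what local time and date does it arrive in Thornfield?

6:54 PM on November 19

Convert departure to UTC: 10:30 PM − 3:00 = 7:30 PM UTC on Nov 18.
Add 25 hours and 24 minutes travel time → 8:54 PM UTC (Nov 19).
Thornfield is UTC−2:00, so local arrival = 8:54 PM − 2:00 = 6:54 PM on Nov 19.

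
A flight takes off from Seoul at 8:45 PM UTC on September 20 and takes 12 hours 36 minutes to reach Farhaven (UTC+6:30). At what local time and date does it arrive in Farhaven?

3:51 PM on September 21

Departure is given in UTC: 8:45 PM on Sep 20.
Add 12 hours 36 minutes → 9:21 AM UTC (Sep 21).
Farhaven is UTC+6:30: 9:21 AM + 6:30 = 3:51 PM on Sep 21.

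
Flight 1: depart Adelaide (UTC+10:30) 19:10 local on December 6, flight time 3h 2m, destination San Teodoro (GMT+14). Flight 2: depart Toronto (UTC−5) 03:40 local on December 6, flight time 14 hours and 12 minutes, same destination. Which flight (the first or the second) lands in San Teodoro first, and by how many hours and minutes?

the first, by 11 hours 10 minutes

Flight 1 in UTC: 19:10 − 10:30 = 08:40 on Dec 6.
+3 hours 2 minutes → arrive 11:42 UTC on Dec 6.
Flight 2 in UTC: 03:40 + 5:00 = 08:40 on Dec 6.
+14 hours 12 minutes → arrive 22:52 UTC on Dec 6.
Flight 1 lands earlier by 11 hours 10 minutes.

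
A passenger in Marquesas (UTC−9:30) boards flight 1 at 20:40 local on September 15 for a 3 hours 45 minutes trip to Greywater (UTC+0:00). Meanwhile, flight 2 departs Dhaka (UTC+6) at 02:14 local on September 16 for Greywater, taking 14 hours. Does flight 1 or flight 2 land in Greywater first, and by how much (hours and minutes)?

the first, by 19 minutes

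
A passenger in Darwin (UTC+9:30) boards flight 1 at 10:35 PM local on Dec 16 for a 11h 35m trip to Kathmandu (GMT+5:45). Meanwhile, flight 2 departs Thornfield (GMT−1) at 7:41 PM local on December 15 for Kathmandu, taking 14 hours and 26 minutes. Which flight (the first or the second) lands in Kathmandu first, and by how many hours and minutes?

the second, by 13 hours 33 minutes

Flight 1 in UTC: 10:35 PM − 9:30 = 1:05 PM on Dec 16.
+11 hours and 35 minutes → arrive 12:40 AM UTC on Dec 17.
Flight 2 in UTC: 7:41 PM + 1:00 = 8:41 PM on Dec 15.
+14 hours 26 minutes → arrive 11:07 AM UTC on Dec 16.
Flight 2 lands earlier by 13 hours 33 minutes.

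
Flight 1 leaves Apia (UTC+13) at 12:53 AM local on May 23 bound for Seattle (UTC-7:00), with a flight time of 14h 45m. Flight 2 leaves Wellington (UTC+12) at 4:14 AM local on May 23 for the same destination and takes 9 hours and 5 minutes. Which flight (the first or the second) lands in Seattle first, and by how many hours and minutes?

Flight 1 in UTC: 12:53 AM − 13:00 = 11:53 AM on May 22.
+14 hours and 45 minutes → arrive 2:38 AM UTC on May 23.
Flight 2 in UTC: 4:14 AM − 12:00 = 4:14 PM on May 22.
+9 hours and 5 minutes → arrive 1:19 AM UTC on May 23.
Flight 2 lands earlier by 1 hour 19 minutes.

the second, by 1 hour 19 minutes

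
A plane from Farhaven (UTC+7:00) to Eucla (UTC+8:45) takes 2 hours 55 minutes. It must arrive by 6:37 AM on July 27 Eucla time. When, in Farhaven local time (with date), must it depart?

Target arrival in UTC: 6:37 AM − 8:45 = 9:52 PM on Jul 26.
Subtract 2 hours and 55 minutes → departure 6:57 PM UTC on Jul 26.
Farhaven is UTC+7:00: 6:57 PM + 7:00 = 1:57 AM on Jul 27.

1:57 AM on Jul 27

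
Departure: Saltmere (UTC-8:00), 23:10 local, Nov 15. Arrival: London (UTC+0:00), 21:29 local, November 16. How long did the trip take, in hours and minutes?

Departure in UTC: 23:10 + 8:00 = 07:10 on Nov 16.
Arrival is already UTC: 21:29 on Nov 16.
Elapsed = 21:29 − 07:10 = 14 hours 19 minutes.

14 hours 19 minutes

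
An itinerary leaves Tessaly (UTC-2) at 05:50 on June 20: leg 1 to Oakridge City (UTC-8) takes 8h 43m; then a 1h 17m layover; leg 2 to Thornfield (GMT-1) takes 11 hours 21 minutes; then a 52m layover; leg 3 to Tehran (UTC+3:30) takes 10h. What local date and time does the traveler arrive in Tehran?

19:33 on Jun 21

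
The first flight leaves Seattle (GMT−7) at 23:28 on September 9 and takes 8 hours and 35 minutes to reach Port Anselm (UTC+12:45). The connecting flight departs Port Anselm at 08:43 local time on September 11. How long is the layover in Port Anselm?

4 hours 55 minutes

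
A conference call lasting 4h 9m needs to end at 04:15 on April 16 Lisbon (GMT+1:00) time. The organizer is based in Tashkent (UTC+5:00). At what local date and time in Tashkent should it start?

Target end time in UTC: 04:15 − 1:00 = 03:15 on Apr 16.
Subtract 4 hours and 9 minutes → start 23:06 UTC on Apr 15.
Tashkent is UTC+5:00: 23:06 + 5:00 = 04:06 on Apr 16.

04:06 on April 16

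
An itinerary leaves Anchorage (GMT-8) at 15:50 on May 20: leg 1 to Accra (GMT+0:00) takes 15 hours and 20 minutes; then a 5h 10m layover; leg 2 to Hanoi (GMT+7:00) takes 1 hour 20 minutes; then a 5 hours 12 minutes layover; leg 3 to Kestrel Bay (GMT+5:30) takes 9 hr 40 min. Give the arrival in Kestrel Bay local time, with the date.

Convert departure to UTC: 15:50 + 8:00 = 23:50 UTC on May 20.
Add 15 hours 20 minutes leg 1 → 15:10 UTC (May 21).
Add 5 hours 10 minutes layover in Accra → 20:20 UTC.
Add 1 hour and 20 minutes leg 2 → 21:40 UTC.
Add 5 hours and 12 minutes layover in Hanoi → 02:52 UTC (May 22).
Add 9 hours and 40 minutes leg 3 → 12:32 UTC.
Kestrel Bay is UTC+5:30, so local arrival = 12:32 + 5:30 = 18:02 on May 22.

18:02 on May 22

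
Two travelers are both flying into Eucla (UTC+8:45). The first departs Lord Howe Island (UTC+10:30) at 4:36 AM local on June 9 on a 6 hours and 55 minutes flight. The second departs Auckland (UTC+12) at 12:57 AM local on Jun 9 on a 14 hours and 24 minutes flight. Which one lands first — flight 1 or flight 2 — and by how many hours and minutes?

the first, by 2 hours 20 minutes

Flight 1 in UTC: 4:36 AM − 10:30 = 6:06 PM on Jun 8.
+6 hours 55 minutes → arrive 1:01 AM UTC on Jun 9.
Flight 2 in UTC: 12:57 AM − 12:00 = 12:57 PM on Jun 8.
+14 hours 24 minutes → arrive 3:21 AM UTC on Jun 9.
Flight 1 lands earlier by 2 hours 20 minutes.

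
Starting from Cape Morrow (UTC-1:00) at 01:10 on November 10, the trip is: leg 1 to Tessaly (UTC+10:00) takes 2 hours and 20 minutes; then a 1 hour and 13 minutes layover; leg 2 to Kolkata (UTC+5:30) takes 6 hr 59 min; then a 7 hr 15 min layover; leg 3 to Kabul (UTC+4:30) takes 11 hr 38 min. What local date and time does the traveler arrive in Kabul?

12:05 on November 11

Convert departure to UTC: 01:10 + 1:00 = 02:10 UTC on Nov 10.
Add 2 hours and 20 minutes leg 1 → 04:30 UTC.
Add 1 hour 13 minutes layover in Tessaly → 05:43 UTC.
Add 6 hours 59 minutes leg 2 → 12:42 UTC.
Add 7 hours and 15 minutes layover in Kolkata → 19:57 UTC.
Add 11 hours and 38 minutes leg 3 → 07:35 UTC (Nov 11).
Kabul is UTC+4:30, so local arrival = 07:35 + 4:30 = 12:05 on Nov 11.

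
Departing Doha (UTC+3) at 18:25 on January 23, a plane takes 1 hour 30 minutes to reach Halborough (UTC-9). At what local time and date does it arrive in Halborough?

Convert departure to UTC: 18:25 − 3:00 = 15:25 UTC on Jan 23.
Add 1 hour 30 minutes travel time → 16:55 UTC.
Halborough is UTC−9:00, so local arrival = 16:55 − 9:00 = 07:55 on Jan 23.

07:55 on Jan 23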